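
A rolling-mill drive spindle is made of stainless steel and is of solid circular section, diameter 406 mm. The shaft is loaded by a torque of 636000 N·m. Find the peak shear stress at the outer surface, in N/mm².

J = πd⁴/32 = π(0.406)⁴/32 = 2.667×10^-3 m⁴.
τ_max = T·r/J = 636000 × 0.203 / 2.667×10^-3 = 4.840×10^7 Pa.

48.4 N/mm²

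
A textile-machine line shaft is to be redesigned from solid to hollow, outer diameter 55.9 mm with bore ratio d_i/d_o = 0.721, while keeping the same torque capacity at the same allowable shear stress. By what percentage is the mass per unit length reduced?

Equal τ_max and T ⇒ the solid shaft needs d_s³ = d_o³(1−k⁴), so d_s = 55.9·(1−0.721⁴)^(1/3) = 50.33 mm.
Area ratio A_h/A_s = d_o²(1−k²)/d_s² = (1−k²)/(1−k⁴)^(2/3) = 0.5924.
Mass saving = 1 − 0.5924 = 40.8 %.

40.8 %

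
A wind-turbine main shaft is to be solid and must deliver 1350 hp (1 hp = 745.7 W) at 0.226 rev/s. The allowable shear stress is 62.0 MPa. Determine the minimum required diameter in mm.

ω = 2π·0.226 = 1.420 rad/s, so T = P/ω = 1350×745.7 / 1.420 = 708900 N·m.
For a solid shaft τ_max = 16T/(πd³), so d = (16T/(π τ_allow))^(1/3) = (16·708900/(π·6.20×10^7))^(1/3) = 0.3876 m.

388 mm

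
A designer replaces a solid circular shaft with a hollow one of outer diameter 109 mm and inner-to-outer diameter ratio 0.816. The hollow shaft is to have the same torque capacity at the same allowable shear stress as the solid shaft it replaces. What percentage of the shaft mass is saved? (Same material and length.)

Equal τ_max and T ⇒ the solid shaft needs d_s³ = d_o³(1−k⁴), so d_s = 109·(1−0.816⁴)^(1/3) = 89.66 mm.
Area ratio A_h/A_s = d_o²(1−k²)/d_s² = (1−k²)/(1−k⁴)^(2/3) = 0.4938.
Mass saving = 1 − 0.4938 = 50.6 %.

50.6 %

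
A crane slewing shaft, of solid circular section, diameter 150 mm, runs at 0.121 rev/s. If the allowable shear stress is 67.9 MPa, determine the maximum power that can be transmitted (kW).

J = πd⁴/32 = π(0.150)⁴/32 = 4.970×10^-5 m⁴.
T_max = τ_allow·J/r = 6.79×10^7 × 4.970×10^-5 / 0.0750 = 45000 N·m.
ω = 2π·0.121 = 0.7603 rad/s, so P_max = T_max·ω = 3.421×10^4 W.

34.2 kW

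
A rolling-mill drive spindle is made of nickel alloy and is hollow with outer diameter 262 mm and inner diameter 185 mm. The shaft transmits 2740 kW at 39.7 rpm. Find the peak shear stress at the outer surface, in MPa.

ω = 2π·39.7/60 = 4.157 rad/s, so T = P/ω = 2740×10³ / 4.157 = 659100 N·m.
J = π(d_o⁴ − d_i⁴)/32 = π(0.262⁴ − 0.185⁴)/32 = 3.476×10^-4 m⁴.
τ_max = T·r/J = 659100 × 0.131 / 3.476×10^-4 = 2.484×10^8 Pa.

248 MPa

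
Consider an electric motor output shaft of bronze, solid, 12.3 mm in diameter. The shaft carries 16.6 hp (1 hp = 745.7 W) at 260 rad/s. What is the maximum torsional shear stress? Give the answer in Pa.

1.30e8 Pa

ω = 260 rad/s, so T = P/ω = 16.6×745.7 / 260.0 = 47.61 N·m.
J = πd⁴/32 = π(0.0123)⁴/32 = 2.247×10^-9 m⁴.
τ_max = T·r/J = 47.61 × 0.00615 / 2.247×10^-9 = 1.303×10^8 Pa.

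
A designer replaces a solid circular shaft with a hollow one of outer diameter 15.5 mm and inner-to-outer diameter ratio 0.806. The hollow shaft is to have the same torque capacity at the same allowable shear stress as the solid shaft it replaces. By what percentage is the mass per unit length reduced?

49.5 %

Equal τ_max and T ⇒ the solid shaft needs d_s³ = d_o³(1−k⁴), so d_s = 15.5·(1−0.806⁴)^(1/3) = 12.91 mm.
Area ratio A_h/A_s = d_o²(1−k²)/d_s² = (1−k²)/(1−k⁴)^(2/3) = 0.5049.
Mass saving = 1 − 0.5049 = 49.5 %.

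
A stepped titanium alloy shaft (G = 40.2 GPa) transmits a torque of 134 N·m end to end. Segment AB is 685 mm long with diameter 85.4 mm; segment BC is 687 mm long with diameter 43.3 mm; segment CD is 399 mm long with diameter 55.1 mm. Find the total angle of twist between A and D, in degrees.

0.489°

J_AB = π(0.0854)⁴/32 = 5.22×10^-6 m⁴; J_BC = π(0.0433)⁴/32 = 3.45×10^-7 m⁴; J_CD = π(0.0551)⁴/32 = 9.05×10^-7 m⁴.
θ = (T/G)·Σ L_i/J_i = (134.0/40.2×10⁹)·(0.685/5.22×10^-6 + 0.687/3.45×10^-7 + 0.399/9.05×10^-7) = 8.543×10^-3 rad.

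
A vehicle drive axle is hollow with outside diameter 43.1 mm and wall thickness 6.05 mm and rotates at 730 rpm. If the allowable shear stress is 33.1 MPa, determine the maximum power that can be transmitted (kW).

J = π(d_o⁴ − d_i⁴)/32 = π(0.0431⁴ − 0.0310⁴)/32 = 2.481×10^-7 m⁴.
T_max = τ_allow·J/r = 3.31×10^7 × 2.481×10^-7 / 0.0215 = 381.1 N·m.
ω = 2π·730/60 = 76.45 rad/s, so P_max = T_max·ω = 2.913×10^4 W.

29.1 kW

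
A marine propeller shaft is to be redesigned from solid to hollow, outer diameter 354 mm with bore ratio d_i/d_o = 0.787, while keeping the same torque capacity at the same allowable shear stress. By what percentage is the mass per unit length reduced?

47.4 %

Equal τ_max and T ⇒ the solid shaft needs d_s³ = d_o³(1−k⁴), so d_s = 354·(1−0.787⁴)^(1/3) = 301.3 mm.
Area ratio A_h/A_s = d_o²(1−k²)/d_s² = (1−k²)/(1−k⁴)^(2/3) = 0.5255.
Mass saving = 1 − 0.5255 = 47.4 %.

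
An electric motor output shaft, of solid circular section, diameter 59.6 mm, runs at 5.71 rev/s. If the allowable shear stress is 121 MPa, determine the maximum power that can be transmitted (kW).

180 kW

J = πd⁴/32 = π(0.0596)⁴/32 = 1.239×10^-6 m⁴.
T_max = τ_allow·J/r = 1.21×10^8 × 1.239×10^-6 / 0.0298 = 5030 N·m.
ω = 2π·5.71 = 35.88 rad/s, so P_max = T_max·ω = 1.805×10^5 W.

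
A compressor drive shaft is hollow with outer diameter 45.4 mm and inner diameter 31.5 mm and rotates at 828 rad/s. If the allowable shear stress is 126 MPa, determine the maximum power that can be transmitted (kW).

1470 kW

J = π(d_o⁴ − d_i⁴)/32 = π(0.0454⁴ − 0.0315⁴)/32 = 3.204×10^-7 m⁴.
T_max = τ_allow·J/r = 1.26×10^8 × 3.204×10^-7 / 0.0227 = 1779 N·m.
ω = 828 rad/s, so P_max = T_max·ω = 1.473×10^6 W.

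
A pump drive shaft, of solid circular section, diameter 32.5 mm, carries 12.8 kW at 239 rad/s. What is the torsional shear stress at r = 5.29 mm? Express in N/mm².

ω = 239 rad/s, so T = P/ω = 12.8×10³ / 239.0 = 53.56 N·m.
J = πd⁴/32 = π(0.0325)⁴/32 = 1.095×10^-7 m⁴.
Shear stress varies linearly with radius: τ = T·r/J = 53.56 × 0.00529 / 1.095×10^-7 = 2.587×10^6 Pa.

2.59 N/mm²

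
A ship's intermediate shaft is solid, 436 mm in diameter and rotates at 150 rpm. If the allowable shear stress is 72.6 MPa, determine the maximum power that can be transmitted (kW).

18600 kW

J = πd⁴/32 = π(0.436)⁴/32 = 3.548×10^-3 m⁴.
T_max = τ_allow·J/r = 7.26×10^7 × 3.548×10^-3 / 0.218 = 1.181e6 N·m.
ω = 2π·150/60 = 15.71 rad/s, so P_max = T_max·ω = 1.856×10^7 W.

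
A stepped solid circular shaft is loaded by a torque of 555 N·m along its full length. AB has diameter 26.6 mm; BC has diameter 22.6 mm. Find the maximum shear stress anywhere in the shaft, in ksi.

35.5 ksi

Under the same torque, τ_max = 16T/(πd³) is largest where d is smallest — segment BC (d = 22.6 mm).
τ_max = 16·555.0/(π·(0.0226)³) = 2.449×10^8 Pa.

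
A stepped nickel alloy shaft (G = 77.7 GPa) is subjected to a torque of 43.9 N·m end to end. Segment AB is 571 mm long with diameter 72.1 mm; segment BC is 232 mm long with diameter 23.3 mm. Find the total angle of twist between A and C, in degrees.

J_AB = π(0.0721)⁴/32 = 2.65×10^-6 m⁴; J_BC = π(0.0233)⁴/32 = 2.89×10^-8 m⁴.
θ = (T/G)·Σ L_i/J_i = (43.90/77.7×10⁹)·(0.571/2.65×10^-6 + 0.232/2.89×10^-8) = 4.652×10^-3 rad.

0.267°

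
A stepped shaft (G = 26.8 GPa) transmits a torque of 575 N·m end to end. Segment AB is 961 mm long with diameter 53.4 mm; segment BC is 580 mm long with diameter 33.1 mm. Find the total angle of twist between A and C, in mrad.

J_AB = π(0.0534)⁴/32 = 7.98×10^-7 m⁴; J_BC = π(0.0331)⁴/32 = 1.18×10^-7 m⁴.
θ = (T/G)·Σ L_i/J_i = (575.0/26.8×10⁹)·(0.961/7.98×10^-7 + 0.580/1.18×10^-7) = 0.1314 rad.

131 mrad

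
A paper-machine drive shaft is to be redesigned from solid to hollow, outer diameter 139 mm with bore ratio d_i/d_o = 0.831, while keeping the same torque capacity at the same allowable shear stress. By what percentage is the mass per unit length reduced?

Equal τ_max and T ⇒ the solid shaft needs d_s³ = d_o³(1−k⁴), so d_s = 139·(1−0.831⁴)^(1/3) = 112.0 mm.
Area ratio A_h/A_s = d_o²(1−k²)/d_s² = (1−k²)/(1−k⁴)^(2/3) = 0.4766.
Mass saving = 1 − 0.4766 = 52.3 %.

52.3 %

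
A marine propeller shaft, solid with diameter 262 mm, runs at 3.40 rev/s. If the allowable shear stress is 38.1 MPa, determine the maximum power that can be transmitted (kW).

J = πd⁴/32 = π(0.262)⁴/32 = 4.626×10^-4 m⁴.
T_max = τ_allow·J/r = 3.81×10^7 × 4.626×10^-4 / 0.131 = 134500 N·m.
ω = 2π·3.40 = 21.36 rad/s, so P_max = T_max·ω = 2.874×10^6 W.

2870 kW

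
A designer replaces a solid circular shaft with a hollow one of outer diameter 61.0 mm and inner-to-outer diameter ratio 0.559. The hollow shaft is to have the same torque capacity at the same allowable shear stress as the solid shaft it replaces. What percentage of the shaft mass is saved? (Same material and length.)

Equal τ_max and T ⇒ the solid shaft needs d_s³ = d_o³(1−k⁴), so d_s = 61.0·(1−0.559⁴)^(1/3) = 58.95 mm.
Area ratio A_h/A_s = d_o²(1−k²)/d_s² = (1−k²)/(1−k⁴)^(2/3) = 0.7363.
Mass saving = 1 − 0.7363 = 26.4 %.

26.4 %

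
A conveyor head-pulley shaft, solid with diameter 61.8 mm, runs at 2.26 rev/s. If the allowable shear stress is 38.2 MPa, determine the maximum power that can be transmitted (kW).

25.1 kW

J = πd⁴/32 = π(0.0618)⁴/32 = 1.432×10^-6 m⁴.
T_max = τ_allow·J/r = 3.82×10^7 × 1.432×10^-6 / 0.0309 = 1770 N·m.
ω = 2π·2.26 = 14.20 rad/s, so P_max = T_max·ω = 2.514×10^4 W.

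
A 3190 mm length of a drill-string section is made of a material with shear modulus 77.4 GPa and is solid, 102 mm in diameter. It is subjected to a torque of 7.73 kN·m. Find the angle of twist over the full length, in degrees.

J = πd⁴/32 = π(0.102)⁴/32 = 1.063×10^-5 m⁴.
θ = T·L/(G·J) = 7730 × 3.19 / (77.4×10⁹ × 1.063×10^-5) = 0.02998 rad.

1.72°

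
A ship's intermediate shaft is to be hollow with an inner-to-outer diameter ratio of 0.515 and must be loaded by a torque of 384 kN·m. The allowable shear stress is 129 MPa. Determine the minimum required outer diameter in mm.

For a hollow shaft with d_i/d_o = 0.515: τ_max = 16T/(π d_o³ (1−k⁴)), so d_o = [16T/(π τ_allow (1−k⁴))]^(1/3) = [16·384000/(π·1.29×10^8·0.9297)]^(1/3) = 0.2536 m.

254 mm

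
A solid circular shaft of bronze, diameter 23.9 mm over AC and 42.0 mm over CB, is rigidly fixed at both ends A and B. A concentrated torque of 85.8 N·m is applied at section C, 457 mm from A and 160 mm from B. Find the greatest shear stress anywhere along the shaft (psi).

825 psi

Compatibility: T_A·a/J_AC = T_B·b/J_CB with T_A + T_B = T₀.
J_AC = 3.20×10^-8 m⁴, J_CB = 3.05×10^-7 m⁴, so T_A = T₀·(J_AC/a)/((J_AC/a)+(J_CB/b)) = 3.038 N·m, T_B = 82.76 N·m.
τ in each portion: τ_AC = 1.13×10^6 Pa, τ_CB = 5.69×10^6 Pa; maximum is in CB.
τ_max = T_CB·r/J = 82.76·0.0210/3.05×10^-7 = 5.689×10^6 Pa.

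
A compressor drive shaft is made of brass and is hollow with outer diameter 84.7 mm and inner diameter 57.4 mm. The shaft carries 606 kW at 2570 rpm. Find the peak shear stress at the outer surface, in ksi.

ω = 2π·2570/60 = 269.1 rad/s, so T = P/ω = 606×10³ / 269.1 = 2252 N·m.
J = π(d_o⁴ − d_i⁴)/32 = π(0.0847⁴ − 0.0574⁴)/32 = 3.987×10^-6 m⁴.
τ_max = T·r/J = 2252 × 0.0423 / 3.987×10^-6 = 2.392×10^7 Pa.

3.47 ksi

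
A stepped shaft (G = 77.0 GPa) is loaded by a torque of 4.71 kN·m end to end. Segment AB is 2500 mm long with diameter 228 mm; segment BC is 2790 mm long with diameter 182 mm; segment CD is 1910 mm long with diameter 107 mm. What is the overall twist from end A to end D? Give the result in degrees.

J_AB = π(0.228)⁴/32 = 2.65×10^-4 m⁴; J_BC = π(0.182)⁴/32 = 1.08×10^-4 m⁴; J_CD = π(0.107)⁴/32 = 1.29×10^-5 m⁴.
θ = (T/G)·Σ L_i/J_i = (4710/77.0×10⁹)·(2.50/2.65×10^-4 + 2.79/1.08×10^-4 + 1.91/1.29×10^-5) = 0.01124 rad.

0.644°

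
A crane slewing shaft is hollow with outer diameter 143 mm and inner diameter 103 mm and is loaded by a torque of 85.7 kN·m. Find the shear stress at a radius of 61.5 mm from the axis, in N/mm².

J = π(d_o⁴ − d_i⁴)/32 = π(0.143⁴ − 0.103⁴)/32 = 3.000×10^-5 m⁴.
Shear stress varies linearly with radius: τ = T·r/J = 85700 × 0.0615 / 3.000×10^-5 = 1.757×10^8 Pa.

176 N/mm²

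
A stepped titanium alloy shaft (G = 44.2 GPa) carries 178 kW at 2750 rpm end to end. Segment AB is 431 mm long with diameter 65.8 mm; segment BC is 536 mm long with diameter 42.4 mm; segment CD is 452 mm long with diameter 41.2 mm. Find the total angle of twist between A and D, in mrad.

ω = 2π·2750/60 = 288.0 rad/s, so T = P/ω = 178×10³ / 288.0 = 618.1 N·m.
J_AB = π(0.0658)⁴/32 = 1.84×10^-6 m⁴; J_BC = π(0.0424)⁴/32 = 3.17×10^-7 m⁴; J_CD = π(0.0412)⁴/32 = 2.83×10^-7 m⁴.
θ = (T/G)·Σ L_i/J_i = (618.1/44.2×10⁹)·(0.431/1.84×10^-6 + 0.536/3.17×10^-7 + 0.452/2.83×10^-7) = 0.04924 rad.

49.2 mrad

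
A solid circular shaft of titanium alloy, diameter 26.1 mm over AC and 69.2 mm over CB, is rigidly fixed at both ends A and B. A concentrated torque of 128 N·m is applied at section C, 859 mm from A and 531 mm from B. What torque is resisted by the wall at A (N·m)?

1.58 N·m

Compatibility: T_A·a/J_AC = T_B·b/J_CB with T_A + T_B = T₀.
J_AC = 4.56×10^-8 m⁴, J_CB = 2.25×10^-6 m⁴, so T_A = T₀·(J_AC/a)/((J_AC/a)+(J_CB/b)) = 1.581 N·m, T_B = 126.4 N·m.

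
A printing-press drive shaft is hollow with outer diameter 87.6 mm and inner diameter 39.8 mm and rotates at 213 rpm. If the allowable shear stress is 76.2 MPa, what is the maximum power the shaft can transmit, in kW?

215 kW

J = π(d_o⁴ − d_i⁴)/32 = π(0.0876⁴ − 0.0398⁴)/32 = 5.535×10^-6 m⁴.
T_max = τ_allow·J/r = 7.62×10^7 × 5.535×10^-6 / 0.0438 = 9629 N·m.
ω = 2π·213/60 = 22.31 rad/s, so P_max = T_max·ω = 2.148×10^5 W.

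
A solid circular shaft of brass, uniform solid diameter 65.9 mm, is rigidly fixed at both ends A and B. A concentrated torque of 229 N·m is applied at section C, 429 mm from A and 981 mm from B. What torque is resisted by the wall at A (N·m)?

With uniform GJ and both ends fixed, compatibility θ_AC = θ_CB gives T_A·a = T_B·b, together with T_A + T_B = T₀.
T_A = T₀·b/(a+b) = 229.0·981/1410 = 159.3 N·m; T_B = 69.67 N·m.

159 N·m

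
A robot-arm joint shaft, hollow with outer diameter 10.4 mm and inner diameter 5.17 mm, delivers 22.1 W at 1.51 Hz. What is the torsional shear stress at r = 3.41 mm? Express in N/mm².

ω = 2π·1.51 = 9.488 rad/s, so T = P/ω = 22.1 / 9.488 = 2.329 N·m.
J = π(d_o⁴ − d_i⁴)/32 = π(0.0104⁴ − 0.00517⁴)/32 = 1.078×10^-9 m⁴.
Shear stress varies linearly with radius: τ = T·r/J = 2.329 × 0.00341 / 1.078×10^-9 = 7.366×10^6 Pa.

7.37 N/mm²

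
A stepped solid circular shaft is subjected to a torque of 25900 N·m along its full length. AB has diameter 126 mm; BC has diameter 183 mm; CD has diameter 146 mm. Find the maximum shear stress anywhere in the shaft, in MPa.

Under the same torque, τ_max = 16T/(πd³) is largest where d is smallest — segment AB (d = 126 mm).
τ_max = 16·25900/(π·(0.126)³) = 6.594×10^7 Pa.

65.9 MPa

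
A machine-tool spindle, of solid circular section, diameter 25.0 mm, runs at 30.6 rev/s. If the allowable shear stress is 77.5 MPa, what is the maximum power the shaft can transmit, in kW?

45.7 kW

J = πd⁴/32 = π(0.0250)⁴/32 = 3.835×10^-8 m⁴.
T_max = τ_allow·J/r = 7.75×10^7 × 3.835×10^-8 / 0.0125 = 237.8 N·m.
ω = 2π·30.6 = 192.3 rad/s, so P_max = T_max·ω = 4.571×10^4 W.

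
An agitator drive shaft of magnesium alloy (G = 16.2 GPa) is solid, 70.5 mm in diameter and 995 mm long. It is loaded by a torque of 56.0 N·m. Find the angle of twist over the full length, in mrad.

J = πd⁴/32 = π(0.0705)⁴/32 = 2.425×10^-6 m⁴.
θ = T·L/(G·J) = 56.00 × 0.995 / (16.2×10⁹ × 2.425×10^-6) = 1.418×10^-3 rad.

1.42 mrad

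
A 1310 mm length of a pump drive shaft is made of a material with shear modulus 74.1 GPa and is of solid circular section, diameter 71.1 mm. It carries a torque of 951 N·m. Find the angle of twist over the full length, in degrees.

J = πd⁴/32 = π(0.0711)⁴/32 = 2.509×10^-6 m⁴.
θ = T·L/(G·J) = 951.0 × 1.31 / (74.1×10⁹ × 2.509×10^-6) = 6.701×10^-3 rad.

0.384°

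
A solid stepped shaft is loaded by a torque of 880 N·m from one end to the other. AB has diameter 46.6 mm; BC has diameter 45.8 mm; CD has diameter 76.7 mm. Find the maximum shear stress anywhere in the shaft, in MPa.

Under the same torque, τ_max = 16T/(πd³) is largest where d is smallest — segment BC (d = 45.8 mm).
τ_max = 16·880.0/(π·(0.0458)³) = 4.665×10^7 Pa.

46.7 MPa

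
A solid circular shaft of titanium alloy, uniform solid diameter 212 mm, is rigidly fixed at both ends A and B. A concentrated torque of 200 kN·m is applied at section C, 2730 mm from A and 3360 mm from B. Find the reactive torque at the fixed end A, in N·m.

110000 N·m

With uniform GJ and both ends fixed, compatibility θ_AC = θ_CB gives T_A·a = T_B·b, together with T_A + T_B = T₀.
T_A = T₀·b/(a+b) = 200000·3360/6090 = 110300 N·m; T_B = 89660 N·m.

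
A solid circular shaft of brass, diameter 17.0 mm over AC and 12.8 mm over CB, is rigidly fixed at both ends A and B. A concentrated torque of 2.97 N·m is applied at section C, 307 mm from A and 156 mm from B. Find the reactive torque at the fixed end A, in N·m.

1.82 N·m

Compatibility: T_A·a/J_AC = T_B·b/J_CB with T_A + T_B = T₀.
J_AC = 8.20×10^-9 m⁴, J_CB = 2.64×10^-9 m⁴, so T_A = T₀·(J_AC/a)/((J_AC/a)+(J_CB/b)) = 1.819 N·m, T_B = 1.151 N·m.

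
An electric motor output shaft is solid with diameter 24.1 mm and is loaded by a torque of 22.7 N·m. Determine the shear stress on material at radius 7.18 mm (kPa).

4920 kPa

J = πd⁴/32 = π(0.0241)⁴/32 = 3.312×10^-8 m⁴.
Shear stress varies linearly with radius: τ = T·r/J = 22.70 × 0.00718 / 3.312×10^-8 = 4.921×10^6 Pa.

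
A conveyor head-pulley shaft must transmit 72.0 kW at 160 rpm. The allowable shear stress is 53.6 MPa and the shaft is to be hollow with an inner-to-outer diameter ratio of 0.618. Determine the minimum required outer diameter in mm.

78.2 mm

ω = 2π·160/60 = 16.76 rad/s, so T = P/ω = 72.0×10³ / 16.76 = 4297 N·m.
For a hollow shaft with d_i/d_o = 0.618: τ_max = 16T/(π d_o³ (1−k⁴)), so d_o = [16T/(π τ_allow (1−k⁴))]^(1/3) = [16·4297/(π·5.36×10^7·0.8541)]^(1/3) = 0.07819 m.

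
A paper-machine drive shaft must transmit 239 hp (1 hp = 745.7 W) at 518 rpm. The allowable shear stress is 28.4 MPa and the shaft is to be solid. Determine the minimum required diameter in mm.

83.8 mm

ω = 2π·518/60 = 54.24 rad/s, so T = P/ω = 239×745.7 / 54.24 = 3286 N·m.
For a solid shaft τ_max = 16T/(πd³), so d = (16T/(π τ_allow))^(1/3) = (16·3286/(π·2.84×10^7))^(1/3) = 0.08383 m.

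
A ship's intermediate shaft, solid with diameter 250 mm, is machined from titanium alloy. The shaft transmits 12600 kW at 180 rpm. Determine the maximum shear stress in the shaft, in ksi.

31.6 ksi

ω = 2π·180/60 = 18.85 rad/s, so T = P/ω = 12600×10³ / 18.85 = 668500 N·m.
J = πd⁴/32 = π(0.250)⁴/32 = 3.835×10^-4 m⁴.
τ_max = T·r/J = 668500 × 0.125 / 3.835×10^-4 = 2.179×10^8 Pa.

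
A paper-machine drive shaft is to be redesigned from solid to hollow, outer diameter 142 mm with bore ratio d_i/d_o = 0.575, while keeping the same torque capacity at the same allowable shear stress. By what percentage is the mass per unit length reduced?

27.7 %

Equal τ_max and T ⇒ the solid shaft needs d_s³ = d_o³(1−k⁴), so d_s = 142·(1−0.575⁴)^(1/3) = 136.6 mm.
Area ratio A_h/A_s = d_o²(1−k²)/d_s² = (1−k²)/(1−k⁴)^(2/3) = 0.7231.
Mass saving = 1 − 0.7231 = 27.7 %.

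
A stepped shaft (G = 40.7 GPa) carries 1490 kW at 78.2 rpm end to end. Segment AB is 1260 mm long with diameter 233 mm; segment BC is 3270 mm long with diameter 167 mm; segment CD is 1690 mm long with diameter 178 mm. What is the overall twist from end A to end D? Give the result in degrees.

16.5°

ω = 2π·78.2/60 = 8.189 rad/s, so T = P/ω = 1490×10³ / 8.189 = 181900 N·m.
J_AB = π(0.233)⁴/32 = 2.89×10^-4 m⁴; J_BC = π(0.167)⁴/32 = 7.64×10^-5 m⁴; J_CD = π(0.178)⁴/32 = 9.86×10^-5 m⁴.
θ = (T/G)·Σ L_i/J_i = (181900/40.7×10⁹)·(1.26/2.89×10^-4 + 3.27/7.64×10^-5 + 1.69/9.86×10^-5) = 0.2876 rad.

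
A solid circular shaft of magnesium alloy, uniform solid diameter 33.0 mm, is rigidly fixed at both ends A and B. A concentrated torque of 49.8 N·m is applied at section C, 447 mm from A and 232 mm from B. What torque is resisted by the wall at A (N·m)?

17.0 N·m

With uniform GJ and both ends fixed, compatibility θ_AC = θ_CB gives T_A·a = T_B·b, together with T_A + T_B = T₀.
T_A = T₀·b/(a+b) = 49.80·232/679.0 = 17.02 N·m; T_B = 32.78 N·m.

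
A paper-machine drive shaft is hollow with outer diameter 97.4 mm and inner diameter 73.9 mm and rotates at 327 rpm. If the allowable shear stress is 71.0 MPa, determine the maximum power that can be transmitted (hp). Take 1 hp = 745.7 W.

J = π(d_o⁴ − d_i⁴)/32 = π(0.0974⁴ − 0.0739⁴)/32 = 5.908×10^-6 m⁴.
T_max = τ_allow·J/r = 7.10×10^7 × 5.908×10^-6 / 0.0487 = 8613 N·m.
ω = 2π·327/60 = 34.24 rad/s, so P_max = T_max·ω = 2.949×10^5 W.

396 hp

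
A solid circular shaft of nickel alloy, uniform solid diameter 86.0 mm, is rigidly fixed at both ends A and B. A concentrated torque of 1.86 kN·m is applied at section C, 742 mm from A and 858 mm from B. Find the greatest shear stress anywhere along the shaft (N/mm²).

7.99 N/mm²

With uniform GJ and both ends fixed, compatibility θ_AC = θ_CB gives T_A·a = T_B·b, together with T_A + T_B = T₀.
T_A = T₀·b/(a+b) = 1860·858/1600 = 997.4 N·m; T_B = 862.6 N·m.
τ in each portion: τ_AC = 7.99×10^6 Pa, τ_CB = 6.91×10^6 Pa; maximum is in AC.
τ_max = T_AC·r/J = 997.4·0.0430/5.37×10^-6 = 7.986×10^6 Pa.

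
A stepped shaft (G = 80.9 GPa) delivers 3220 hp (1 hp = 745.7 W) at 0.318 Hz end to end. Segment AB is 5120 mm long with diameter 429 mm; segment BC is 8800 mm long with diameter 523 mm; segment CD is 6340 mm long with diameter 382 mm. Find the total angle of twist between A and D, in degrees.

4.91°

ω = 2π·0.318 = 1.998 rad/s, so T = P/ω = 3220×745.7 / 1.998 = 1.202e6 N·m.
J_AB = π(0.429)⁴/32 = 3.33×10^-3 m⁴; J_BC = π(0.523)⁴/32 = 7.35×10^-3 m⁴; J_CD = π(0.382)⁴/32 = 2.09×10^-3 m⁴.
θ = (T/G)·Σ L_i/J_i = (1.202e6/80.9×10⁹)·(5.12/3.33×10^-3 + 8.80/7.35×10^-3 + 6.34/2.09×10^-3) = 0.08572 rad.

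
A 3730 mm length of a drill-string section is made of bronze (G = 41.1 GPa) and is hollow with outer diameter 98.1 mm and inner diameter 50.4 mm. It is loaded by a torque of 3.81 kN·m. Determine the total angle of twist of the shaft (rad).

0.0409 rad

J = π(d_o⁴ − d_i⁴)/32 = π(0.0981⁴ − 0.0504⁴)/32 = 8.459×10^-6 m⁴.
θ = T·L/(G·J) = 3810 × 3.73 / (41.1×10⁹ × 8.459×10^-6) = 0.04088 rad.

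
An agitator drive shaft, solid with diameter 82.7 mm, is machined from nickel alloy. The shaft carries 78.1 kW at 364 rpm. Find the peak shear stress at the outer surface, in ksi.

2.68 ksi

ω = 2π·364/60 = 38.12 rad/s, so T = P/ω = 78.1×10³ / 38.12 = 2049 N·m.
J = πd⁴/32 = π(0.0827)⁴/32 = 4.592×10^-6 m⁴.
τ_max = T·r/J = 2049 × 0.0414 / 4.592×10^-6 = 1.845×10^7 Pa.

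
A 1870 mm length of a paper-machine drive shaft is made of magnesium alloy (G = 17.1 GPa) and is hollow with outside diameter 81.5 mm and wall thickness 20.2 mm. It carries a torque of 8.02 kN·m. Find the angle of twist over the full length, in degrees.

J = π(d_o⁴ − d_i⁴)/32 = π(0.0815⁴ − 0.0411⁴)/32 = 4.051×10^-6 m⁴.
θ = T·L/(G·J) = 8020 × 1.87 / (17.1×10⁹ × 4.051×10^-6) = 0.2165 rad.

12.4°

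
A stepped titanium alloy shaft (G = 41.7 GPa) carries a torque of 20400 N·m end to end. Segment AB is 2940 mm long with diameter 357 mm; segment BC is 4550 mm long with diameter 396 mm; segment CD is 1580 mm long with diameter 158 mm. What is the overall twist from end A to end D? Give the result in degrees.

J_AB = π(0.357)⁴/32 = 1.59×10^-3 m⁴; J_BC = π(0.396)⁴/32 = 2.41×10^-3 m⁴; J_CD = π(0.158)⁴/32 = 6.12×10^-5 m⁴.
θ = (T/G)·Σ L_i/J_i = (20400/41.7×10⁹)·(2.94/1.59×10^-3 + 4.55/2.41×10^-3 + 1.58/6.12×10^-5) = 0.01446 rad.

0.828°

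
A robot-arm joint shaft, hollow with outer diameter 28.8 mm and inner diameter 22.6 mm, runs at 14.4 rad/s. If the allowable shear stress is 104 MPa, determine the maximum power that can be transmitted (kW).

J = π(d_o⁴ − d_i⁴)/32 = π(0.0288⁴ − 0.0226⁴)/32 = 4.193×10^-8 m⁴.
T_max = τ_allow·J/r = 1.04×10^8 × 4.193×10^-8 / 0.0144 = 302.8 N·m.
ω = 14.4 rad/s, so P_max = T_max·ω = 4361 W.

4.36 kW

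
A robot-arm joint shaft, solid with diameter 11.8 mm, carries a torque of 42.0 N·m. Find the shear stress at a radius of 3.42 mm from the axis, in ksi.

10.9 ksi

J = πd⁴/32 = π(0.0118)⁴/32 = 1.903×10^-9 m⁴.
Shear stress varies linearly with radius: τ = T·r/J = 42.00 × 0.00342 / 1.903×10^-9 = 7.547×10^7 Pa.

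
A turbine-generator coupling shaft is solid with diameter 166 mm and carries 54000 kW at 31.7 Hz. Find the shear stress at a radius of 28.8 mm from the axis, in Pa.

1.05e8 Pa

ω = 2π·31.7 = 199.2 rad/s, so T = P/ω = 54000×10³ / 199.2 = 271100 N·m.
J = πd⁴/32 = π(0.166)⁴/32 = 7.455×10^-5 m⁴.
Shear stress varies linearly with radius: τ = T·r/J = 271100 × 0.0288 / 7.455×10^-5 = 1.047×10^8 Pa.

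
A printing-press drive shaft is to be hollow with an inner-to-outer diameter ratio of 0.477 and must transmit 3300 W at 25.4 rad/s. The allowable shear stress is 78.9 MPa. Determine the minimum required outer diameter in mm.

ω = 25.4 rad/s, so T = P/ω = 3300 / 25.40 = 129.9 N·m.
For a hollow shaft with d_i/d_o = 0.477: τ_max = 16T/(π d_o³ (1−k⁴)), so d_o = [16T/(π τ_allow (1−k⁴))]^(1/3) = [16·129.9/(π·7.89×10^7·0.9482)]^(1/3) = 0.02068 m.

20.7 mm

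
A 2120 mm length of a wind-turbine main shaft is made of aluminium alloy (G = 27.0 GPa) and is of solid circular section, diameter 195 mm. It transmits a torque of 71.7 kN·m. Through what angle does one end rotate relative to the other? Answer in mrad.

39.7 mrad

J = πd⁴/32 = π(0.195)⁴/32 = 1.420×10^-4 m⁴.
θ = T·L/(G·J) = 71700 × 2.12 / (27.0×10⁹ × 1.420×10^-4) = 0.03966 rad.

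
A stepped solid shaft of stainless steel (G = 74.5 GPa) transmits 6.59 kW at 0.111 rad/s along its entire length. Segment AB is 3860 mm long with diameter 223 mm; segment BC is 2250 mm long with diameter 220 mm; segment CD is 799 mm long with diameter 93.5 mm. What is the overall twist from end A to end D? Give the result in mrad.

ω = 0.111 rad/s, so T = P/ω = 6.59×10³ / 0.1110 = 59370 N·m.
J_AB = π(0.223)⁴/32 = 2.43×10^-4 m⁴; J_BC = π(0.220)⁴/32 = 2.30×10^-4 m⁴; J_CD = π(0.0935)⁴/32 = 7.50×10^-6 m⁴.
θ = (T/G)·Σ L_i/J_i = (59370/74.5×10⁹)·(3.86/2.43×10^-4 + 2.25/2.30×10^-4 + 0.799/7.50×10^-6) = 0.1053 rad.

105 mrad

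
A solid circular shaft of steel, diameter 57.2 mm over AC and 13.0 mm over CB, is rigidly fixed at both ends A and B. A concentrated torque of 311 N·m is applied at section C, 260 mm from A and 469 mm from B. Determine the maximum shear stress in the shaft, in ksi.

Compatibility: T_A·a/J_AC = T_B·b/J_CB with T_A + T_B = T₀.
J_AC = 1.05×10^-6 m⁴, J_CB = 2.80×10^-9 m⁴, so T_A = T₀·(J_AC/a)/((J_AC/a)+(J_CB/b)) = 310.5 N·m, T_B = 0.4593 N·m.
τ in each portion: τ_AC = 8.45×10^6 Pa, τ_CB = 1.06×10^6 Pa; maximum is in AC.
τ_max = T_AC·r/J = 310.5·0.0286/1.05×10^-6 = 8.451×10^6 Pa.

1.23 ksi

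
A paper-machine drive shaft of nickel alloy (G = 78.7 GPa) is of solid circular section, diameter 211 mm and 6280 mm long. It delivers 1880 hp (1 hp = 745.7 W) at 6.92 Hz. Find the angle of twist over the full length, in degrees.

0.758°

ω = 2π·6.92 = 43.48 rad/s, so T = P/ω = 1880×745.7 / 43.48 = 32240 N·m.
J = πd⁴/32 = π(0.211)⁴/32 = 1.946×10^-4 m⁴.
θ = T·L/(G·J) = 32240 × 6.28 / (78.7×10⁹ × 1.946×10^-4) = 0.01322 rad.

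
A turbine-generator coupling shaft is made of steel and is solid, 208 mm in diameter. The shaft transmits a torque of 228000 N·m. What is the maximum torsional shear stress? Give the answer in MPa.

J = πd⁴/32 = π(0.208)⁴/32 = 1.838×10^-4 m⁴.
τ_max = T·r/J = 228000 × 0.104 / 1.838×10^-4 = 1.290×10^8 Pa.

129 MPa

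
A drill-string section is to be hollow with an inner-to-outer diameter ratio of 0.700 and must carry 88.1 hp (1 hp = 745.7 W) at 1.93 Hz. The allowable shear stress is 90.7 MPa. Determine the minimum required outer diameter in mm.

73.7 mm

ω = 2π·1.93 = 12.13 rad/s, so T = P/ω = 88.1×745.7 / 12.13 = 5418 N·m.
For a hollow shaft with d_i/d_o = 0.700: τ_max = 16T/(π d_o³ (1−k⁴)), so d_o = [16T/(π τ_allow (1−k⁴))]^(1/3) = [16·5418/(π·9.07×10^7·0.7599)]^(1/3) = 0.07370 m.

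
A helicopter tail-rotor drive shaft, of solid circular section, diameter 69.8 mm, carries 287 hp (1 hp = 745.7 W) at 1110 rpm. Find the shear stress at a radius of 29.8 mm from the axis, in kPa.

ω = 2π·1110/60 = 116.2 rad/s, so T = P/ω = 287×745.7 / 116.2 = 1841 N·m.
J = πd⁴/32 = π(0.0698)⁴/32 = 2.330×10^-6 m⁴.
Shear stress varies linearly with radius: τ = T·r/J = 1841 × 0.0298 / 2.330×10^-6 = 2.354×10^7 Pa.

23500 kPa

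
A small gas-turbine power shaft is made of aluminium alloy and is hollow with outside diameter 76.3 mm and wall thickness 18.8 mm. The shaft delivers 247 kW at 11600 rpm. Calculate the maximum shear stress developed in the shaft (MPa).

2.50 MPa

ω = 2π·11600/60 = 1215 rad/s, so T = P/ω = 247×10³ / 1215 = 203.3 N·m.
J = π(d_o⁴ − d_i⁴)/32 = π(0.0763⁴ − 0.0387⁴)/32 = 3.107×10^-6 m⁴.
τ_max = T·r/J = 203.3 × 0.0381 / 3.107×10^-6 = 2.497×10^6 Pa.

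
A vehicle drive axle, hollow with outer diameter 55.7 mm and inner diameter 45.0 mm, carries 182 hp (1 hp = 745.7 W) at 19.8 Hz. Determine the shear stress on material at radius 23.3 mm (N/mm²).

ω = 2π·19.8 = 124.4 rad/s, so T = P/ω = 182×745.7 / 124.4 = 1091 N·m.
J = π(d_o⁴ − d_i⁴)/32 = π(0.0557⁴ − 0.0450⁴)/32 = 5.424×10^-7 m⁴.
Shear stress varies linearly with radius: τ = T·r/J = 1091 × 0.0233 / 5.424×10^-7 = 4.686×10^7 Pa.

46.9 N/mm²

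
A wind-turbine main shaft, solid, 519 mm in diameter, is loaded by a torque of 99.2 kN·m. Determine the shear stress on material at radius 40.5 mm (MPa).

0.564 MPa

J = πd⁴/32 = π(0.519)⁴/32 = 7.123×10^-3 m⁴.
Shear stress varies linearly with radius: τ = T·r/J = 99200 × 0.0405 / 7.123×10^-3 = 5.640×10^5 Pa.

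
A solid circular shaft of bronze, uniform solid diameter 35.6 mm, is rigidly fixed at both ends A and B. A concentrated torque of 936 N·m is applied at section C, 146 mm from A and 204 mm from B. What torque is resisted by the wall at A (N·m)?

546 N·m

With uniform GJ and both ends fixed, compatibility θ_AC = θ_CB gives T_A·a = T_B·b, together with T_A + T_B = T₀.
T_A = T₀·b/(a+b) = 936.0·204/350.0 = 545.6 N·m; T_B = 390.4 N·m.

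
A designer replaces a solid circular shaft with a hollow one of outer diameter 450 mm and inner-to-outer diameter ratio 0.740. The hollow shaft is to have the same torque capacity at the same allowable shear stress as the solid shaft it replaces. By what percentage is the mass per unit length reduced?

Equal τ_max and T ⇒ the solid shaft needs d_s³ = d_o³(1−k⁴), so d_s = 450·(1−0.740⁴)^(1/3) = 399.6 mm.
Area ratio A_h/A_s = d_o²(1−k²)/d_s² = (1−k²)/(1−k⁴)^(2/3) = 0.5738.
Mass saving = 1 − 0.5738 = 42.6 %.

42.6 %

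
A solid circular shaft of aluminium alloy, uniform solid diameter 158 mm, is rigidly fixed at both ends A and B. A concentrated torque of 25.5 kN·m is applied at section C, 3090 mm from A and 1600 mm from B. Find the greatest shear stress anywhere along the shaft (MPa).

With uniform GJ and both ends fixed, compatibility θ_AC = θ_CB gives T_A·a = T_B·b, together with T_A + T_B = T₀.
T_A = T₀·b/(a+b) = 25500·1600/4690 = 8699 N·m; T_B = 16800 N·m.
τ in each portion: τ_AC = 1.12×10^7 Pa, τ_CB = 2.17×10^7 Pa; maximum is in CB.
τ_max = T_CB·r/J = 16800·0.0790/6.12×10^-5 = 2.169×10^7 Pa.

21.7 MPa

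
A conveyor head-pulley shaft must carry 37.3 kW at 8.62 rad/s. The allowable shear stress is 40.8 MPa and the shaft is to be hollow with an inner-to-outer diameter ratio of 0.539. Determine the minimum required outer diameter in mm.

83.9 mm

ω = 8.62 rad/s, so T = P/ω = 37.3×10³ / 8.620 = 4327 N·m.
For a hollow shaft with d_i/d_o = 0.539: τ_max = 16T/(π d_o³ (1−k⁴)), so d_o = [16T/(π τ_allow (1−k⁴))]^(1/3) = [16·4327/(π·4.08×10^7·0.9156)]^(1/3) = 0.08387 m.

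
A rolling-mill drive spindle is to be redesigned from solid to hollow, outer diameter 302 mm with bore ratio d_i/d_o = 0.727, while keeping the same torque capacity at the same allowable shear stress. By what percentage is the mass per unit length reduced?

Equal τ_max and T ⇒ the solid shaft needs d_s³ = d_o³(1−k⁴), so d_s = 302·(1−0.727⁴)^(1/3) = 270.8 mm.
Area ratio A_h/A_s = d_o²(1−k²)/d_s² = (1−k²)/(1−k⁴)^(2/3) = 0.5865.
Mass saving = 1 − 0.5865 = 41.3 %.

41.3 %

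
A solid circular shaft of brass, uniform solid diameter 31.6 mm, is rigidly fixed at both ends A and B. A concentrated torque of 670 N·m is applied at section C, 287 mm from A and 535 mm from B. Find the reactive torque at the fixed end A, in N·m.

436 N·m

With uniform GJ and both ends fixed, compatibility θ_AC = θ_CB gives T_A·a = T_B·b, together with T_A + T_B = T₀.
T_A = T₀·b/(a+b) = 670.0·535/822.0 = 436.1 N·m; T_B = 233.9 N·m.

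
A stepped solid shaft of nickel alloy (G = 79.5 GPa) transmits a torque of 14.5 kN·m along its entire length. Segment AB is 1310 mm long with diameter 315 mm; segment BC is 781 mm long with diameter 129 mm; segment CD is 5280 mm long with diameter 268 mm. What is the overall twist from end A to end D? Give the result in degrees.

J_AB = π(0.315)⁴/32 = 9.67×10^-4 m⁴; J_BC = π(0.129)⁴/32 = 2.72×10^-5 m⁴; J_CD = π(0.268)⁴/32 = 5.06×10^-4 m⁴.
θ = (T/G)·Σ L_i/J_i = (14500/79.5×10⁹)·(1.31/9.67×10^-4 + 0.781/2.72×10^-5 + 5.28/5.06×10^-4) = 7.388×10^-3 rad.

0.423°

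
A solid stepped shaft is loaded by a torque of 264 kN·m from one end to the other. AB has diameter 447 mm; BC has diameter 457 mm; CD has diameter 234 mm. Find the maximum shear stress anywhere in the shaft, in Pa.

Under the same torque, τ_max = 16T/(πd³) is largest where d is smallest — segment CD (d = 234 mm).
τ_max = 16·264000/(π·(0.234)³) = 1.049×10^8 Pa.

1.05e8 Pa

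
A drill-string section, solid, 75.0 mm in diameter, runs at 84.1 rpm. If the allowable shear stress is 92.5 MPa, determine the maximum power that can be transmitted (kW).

67.5 kW

J = πd⁴/32 = π(0.0750)⁴/32 = 3.106×10^-6 m⁴.
T_max = τ_allow·J/r = 9.25×10^7 × 3.106×10^-6 / 0.0375 = 7662 N·m.
ω = 2π·84.1/60 = 8.807 rad/s, so P_max = T_max·ω = 6.748×10^4 W.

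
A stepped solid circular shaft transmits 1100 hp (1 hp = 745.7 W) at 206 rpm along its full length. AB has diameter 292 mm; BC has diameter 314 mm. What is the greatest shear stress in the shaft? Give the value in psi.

1130 psi

ω = 2π·206/60 = 21.57 rad/s, so T = P/ω = 1100×745.7 / 21.57 = 38020 N·m.
Under the same torque, τ_max = 16T/(πd³) is largest where d is smallest — segment AB (d = 292 mm).
τ_max = 16·38020/(π·(0.292)³) = 7.778×10^6 Pa.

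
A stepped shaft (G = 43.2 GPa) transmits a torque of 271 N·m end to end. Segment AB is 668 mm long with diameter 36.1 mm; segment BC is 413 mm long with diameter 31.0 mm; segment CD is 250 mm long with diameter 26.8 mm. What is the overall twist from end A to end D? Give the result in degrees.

4.85°

J_AB = π(0.0361)⁴/32 = 1.67×10^-7 m⁴; J_BC = π(0.0310)⁴/32 = 9.07×10^-8 m⁴; J_CD = π(0.0268)⁴/32 = 5.06×10^-8 m⁴.
θ = (T/G)·Σ L_i/J_i = (271.0/43.2×10⁹)·(0.668/1.67×10^-7 + 0.413/9.07×10^-8 + 0.250/5.06×10^-8) = 0.08467 rad.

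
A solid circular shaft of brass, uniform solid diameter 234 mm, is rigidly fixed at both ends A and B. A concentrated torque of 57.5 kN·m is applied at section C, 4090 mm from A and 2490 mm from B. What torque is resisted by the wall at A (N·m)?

With uniform GJ and both ends fixed, compatibility θ_AC = θ_CB gives T_A·a = T_B·b, together with T_A + T_B = T₀.
T_A = T₀·b/(a+b) = 57500·2490/6580 = 21760 N·m; T_B = 35740 N·m.

21800 N·m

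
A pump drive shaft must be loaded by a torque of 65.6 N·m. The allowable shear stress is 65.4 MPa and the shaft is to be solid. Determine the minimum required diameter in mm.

For a solid shaft τ_max = 16T/(πd³), so d = (16T/(π τ_allow))^(1/3) = (16·65.60/(π·6.54×10^7))^(1/3) = 0.01722 m.

17.2 mm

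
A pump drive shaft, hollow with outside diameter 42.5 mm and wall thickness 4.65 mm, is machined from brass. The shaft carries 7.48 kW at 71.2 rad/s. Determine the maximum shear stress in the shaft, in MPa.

11.1 MPa

ω = 71.2 rad/s, so T = P/ω = 7.48×10³ / 71.20 = 105.1 N·m.
J = π(d_o⁴ − d_i⁴)/32 = π(0.0425⁴ − 0.0332⁴)/32 = 2.010×10^-7 m⁴.
τ_max = T·r/J = 105.1 × 0.0213 / 2.010×10^-7 = 1.111×10^7 Pa.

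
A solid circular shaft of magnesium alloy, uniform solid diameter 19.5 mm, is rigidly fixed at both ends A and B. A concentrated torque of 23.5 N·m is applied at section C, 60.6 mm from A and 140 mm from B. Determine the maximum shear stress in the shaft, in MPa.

11.3 MPa

With uniform GJ and both ends fixed, compatibility θ_AC = θ_CB gives T_A·a = T_B·b, together with T_A + T_B = T₀.
T_A = T₀·b/(a+b) = 23.50·140/200.6 = 16.40 N·m; T_B = 7.099 N·m.
τ in each portion: τ_AC = 1.13×10^7 Pa, τ_CB = 4.88×10^6 Pa; maximum is in AC.
τ_max = T_AC·r/J = 16.40·0.00975/1.42×10^-8 = 1.127×10^7 Pa.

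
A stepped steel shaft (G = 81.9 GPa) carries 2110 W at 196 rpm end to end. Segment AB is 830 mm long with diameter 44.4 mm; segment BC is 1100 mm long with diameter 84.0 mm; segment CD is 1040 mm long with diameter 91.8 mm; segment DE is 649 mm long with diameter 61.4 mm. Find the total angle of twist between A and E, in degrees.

0.217°

ω = 2π·196/60 = 20.53 rad/s, so T = P/ω = 2110 / 20.53 = 102.8 N·m.
J_AB = π(0.0444)⁴/32 = 3.82×10^-7 m⁴; J_BC = π(0.0840)⁴/32 = 4.89×10^-6 m⁴; J_CD = π(0.0918)⁴/32 = 6.97×10^-6 m⁴; J_DE = π(0.0614)⁴/32 = 1.40×10^-6 m⁴.
θ = (T/G)·Σ L_i/J_i = (102.8/81.9×10⁹)·(0.830/3.82×10^-7 + 1.10/4.89×10^-6 + 1.04/6.97×10^-6 + 0.649/1.40×10^-6) = 3.784×10^-3 rad.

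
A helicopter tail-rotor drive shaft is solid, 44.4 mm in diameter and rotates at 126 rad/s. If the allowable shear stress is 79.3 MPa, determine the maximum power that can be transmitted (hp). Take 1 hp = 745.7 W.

230 hp

J = πd⁴/32 = π(0.0444)⁴/32 = 3.815×10^-7 m⁴.
T_max = τ_allow·J/r = 7.93×10^7 × 3.815×10^-7 / 0.0222 = 1363 N·m.
ω = 126 rad/s, so P_max = T_max·ω = 1.717×10^5 W.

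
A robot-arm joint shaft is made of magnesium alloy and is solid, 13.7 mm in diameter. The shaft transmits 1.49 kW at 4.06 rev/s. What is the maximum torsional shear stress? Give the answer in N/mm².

ω = 2π·4.06 = 25.51 rad/s, so T = P/ω = 1.49×10³ / 25.51 = 58.41 N·m.
J = πd⁴/32 = π(0.0137)⁴/32 = 3.458×10^-9 m⁴.
τ_max = T·r/J = 58.41 × 0.00685 / 3.458×10^-9 = 1.157×10^8 Pa.

116 N/mm²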